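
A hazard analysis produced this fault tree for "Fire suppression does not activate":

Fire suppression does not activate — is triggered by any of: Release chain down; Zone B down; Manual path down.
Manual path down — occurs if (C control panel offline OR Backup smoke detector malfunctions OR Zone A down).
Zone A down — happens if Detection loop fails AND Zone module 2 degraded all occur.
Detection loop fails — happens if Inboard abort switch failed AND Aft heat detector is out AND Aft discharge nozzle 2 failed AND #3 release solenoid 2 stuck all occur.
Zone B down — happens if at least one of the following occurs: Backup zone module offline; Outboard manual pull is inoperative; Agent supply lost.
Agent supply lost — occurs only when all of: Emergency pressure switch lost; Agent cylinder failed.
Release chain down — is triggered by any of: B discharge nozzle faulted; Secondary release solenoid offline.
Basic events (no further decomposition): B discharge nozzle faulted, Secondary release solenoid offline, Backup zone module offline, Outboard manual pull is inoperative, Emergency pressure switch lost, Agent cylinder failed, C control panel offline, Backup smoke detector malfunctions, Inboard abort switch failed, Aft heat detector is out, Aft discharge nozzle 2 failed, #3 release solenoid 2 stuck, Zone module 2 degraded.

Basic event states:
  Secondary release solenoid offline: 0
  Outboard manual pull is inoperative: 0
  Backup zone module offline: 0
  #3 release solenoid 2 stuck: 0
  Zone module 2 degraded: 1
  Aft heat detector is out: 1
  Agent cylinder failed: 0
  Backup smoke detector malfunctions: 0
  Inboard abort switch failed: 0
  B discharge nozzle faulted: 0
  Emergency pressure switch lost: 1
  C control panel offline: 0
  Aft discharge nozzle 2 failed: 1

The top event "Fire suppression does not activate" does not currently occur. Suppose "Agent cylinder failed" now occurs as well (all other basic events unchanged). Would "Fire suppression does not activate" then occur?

Yes

Counterfactual: set "Agent cylinder failed" to occurred.
Release chain down [OR]: B discharge nozzle faulted=not, Secondary release solenoid offline=not → no input occurs → does not occur.
Agent supply lost [AND]: Emergency pressure switch lost=occurs, Agent cylinder failed=occurs → all inputs occur → occurs.
Zone B down [OR]: Backup zone module offline=not, Outboard manual pull is inoperative=not, Agent supply lost=occurs → at least one input occurs → occurs.
Detection loop fails [AND]: Inboard abort switch failed=not, Aft heat detector is out=occurs, Aft discharge nozzle 2 failed=occurs, #3 release solenoid 2 stuck=not → not all inputs occur → does not occur.
Zone A down [AND]: Detection loop fails=not, Zone module 2 degraded=occurs → not all inputs occur → does not occur.
Manual path down [OR]: C control panel offline=not, Backup smoke detector malfunctions=not, Zone A down=not → no input occurs → does not occur.
Fire suppression does not activate [OR]: Release chain down=not, Zone B down=occurs, Manual path down=not → at least one input occurs → occurs.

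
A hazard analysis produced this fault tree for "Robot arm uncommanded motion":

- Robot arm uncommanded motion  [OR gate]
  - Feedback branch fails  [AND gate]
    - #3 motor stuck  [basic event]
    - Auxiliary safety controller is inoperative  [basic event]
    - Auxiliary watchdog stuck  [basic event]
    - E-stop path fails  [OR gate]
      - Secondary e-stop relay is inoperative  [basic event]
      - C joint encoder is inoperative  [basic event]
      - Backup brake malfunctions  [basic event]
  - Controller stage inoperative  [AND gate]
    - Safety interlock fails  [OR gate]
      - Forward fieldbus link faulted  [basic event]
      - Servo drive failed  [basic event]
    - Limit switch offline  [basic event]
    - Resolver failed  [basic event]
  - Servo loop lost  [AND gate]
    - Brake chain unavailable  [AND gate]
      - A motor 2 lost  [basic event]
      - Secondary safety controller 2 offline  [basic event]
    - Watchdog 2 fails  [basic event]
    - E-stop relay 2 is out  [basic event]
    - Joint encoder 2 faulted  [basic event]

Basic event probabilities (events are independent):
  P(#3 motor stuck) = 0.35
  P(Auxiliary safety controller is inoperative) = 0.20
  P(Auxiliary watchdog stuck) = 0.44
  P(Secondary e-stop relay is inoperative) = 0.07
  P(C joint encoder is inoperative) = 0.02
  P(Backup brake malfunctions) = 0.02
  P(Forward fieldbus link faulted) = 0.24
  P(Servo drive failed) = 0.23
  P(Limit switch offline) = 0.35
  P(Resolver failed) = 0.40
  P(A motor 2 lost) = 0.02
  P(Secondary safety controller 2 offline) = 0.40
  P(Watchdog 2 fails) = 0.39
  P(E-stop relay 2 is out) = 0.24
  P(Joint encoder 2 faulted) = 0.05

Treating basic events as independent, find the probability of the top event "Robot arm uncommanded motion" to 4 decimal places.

0.0612

P(E-stop path fails) [OR] = 1 − (1−0.07) × (1−0.02) × (1−0.02) = 0.106828
P(Feedback branch fails) [AND] = 0.35 × 0.20 × 0.44 × 0.106828 = 0.003290
P(Safety interlock fails) [OR] = 1 − (1−0.24) × (1−0.23) = 0.414800
P(Controller stage inoperative) [AND] = 0.414800 × 0.35 × 0.40 = 0.058072
P(Brake chain unavailable) [AND] = 0.02 × 0.40 = 0.008000
P(Servo loop lost) [AND] = 0.008000 × 0.39 × 0.24 × 0.05 = 0.000037
P(Robot arm uncommanded motion) [OR] = 1 − (1−0.003290) × (1−0.058072) × (1−0.000037) = 0.061206
Rounded to 4 decimal places: P(Robot arm uncommanded motion) ≈ 0.0612.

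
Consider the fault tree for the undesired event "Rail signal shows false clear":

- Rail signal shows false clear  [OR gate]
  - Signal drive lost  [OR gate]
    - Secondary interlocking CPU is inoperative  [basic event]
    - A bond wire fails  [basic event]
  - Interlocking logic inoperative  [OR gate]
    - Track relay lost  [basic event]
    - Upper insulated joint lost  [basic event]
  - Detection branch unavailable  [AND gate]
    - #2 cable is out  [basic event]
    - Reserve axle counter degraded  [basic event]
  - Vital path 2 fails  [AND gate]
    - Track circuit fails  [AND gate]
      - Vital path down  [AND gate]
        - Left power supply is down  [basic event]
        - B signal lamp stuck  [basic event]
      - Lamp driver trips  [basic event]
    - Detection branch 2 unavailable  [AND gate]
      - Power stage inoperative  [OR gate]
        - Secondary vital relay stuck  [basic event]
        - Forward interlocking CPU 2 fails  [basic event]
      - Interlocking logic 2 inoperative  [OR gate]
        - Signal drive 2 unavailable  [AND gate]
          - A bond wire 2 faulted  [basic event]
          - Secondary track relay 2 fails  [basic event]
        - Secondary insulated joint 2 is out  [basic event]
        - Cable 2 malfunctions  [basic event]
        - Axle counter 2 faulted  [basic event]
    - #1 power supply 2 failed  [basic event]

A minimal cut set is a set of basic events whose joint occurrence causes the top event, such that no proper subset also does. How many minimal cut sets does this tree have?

Signal drive lost [OR]: union of children's cut sets → 2 cut set(s).
Interlocking logic inoperative [OR]: union of children's cut sets → 2 cut set(s).
Detection branch unavailable [AND]: one cut set from each child combined → 1 × 1 = 1 cut set(s).
Vital path down [AND]: one cut set from each child combined → 1 × 1 = 1 cut set(s).
Track circuit fails [AND]: one cut set from each child combined → 1 × 1 = 1 cut set(s).
Power stage inoperative [OR]: union of children's cut sets → 2 cut set(s).
Signal drive 2 unavailable [AND]: one cut set from each child combined → 1 × 1 = 1 cut set(s).
Interlocking logic 2 inoperative [OR]: union of children's cut sets → 4 cut set(s).
Detection branch 2 unavailable [AND]: one cut set from each child combined → 2 × 4 = 8 cut set(s).
Vital path 2 fails [AND]: one cut set from each child combined → 1 × 8 × 1 = 8 cut set(s).
Rail signal shows false clear [OR]: union of children's cut sets → 13 cut set(s).

13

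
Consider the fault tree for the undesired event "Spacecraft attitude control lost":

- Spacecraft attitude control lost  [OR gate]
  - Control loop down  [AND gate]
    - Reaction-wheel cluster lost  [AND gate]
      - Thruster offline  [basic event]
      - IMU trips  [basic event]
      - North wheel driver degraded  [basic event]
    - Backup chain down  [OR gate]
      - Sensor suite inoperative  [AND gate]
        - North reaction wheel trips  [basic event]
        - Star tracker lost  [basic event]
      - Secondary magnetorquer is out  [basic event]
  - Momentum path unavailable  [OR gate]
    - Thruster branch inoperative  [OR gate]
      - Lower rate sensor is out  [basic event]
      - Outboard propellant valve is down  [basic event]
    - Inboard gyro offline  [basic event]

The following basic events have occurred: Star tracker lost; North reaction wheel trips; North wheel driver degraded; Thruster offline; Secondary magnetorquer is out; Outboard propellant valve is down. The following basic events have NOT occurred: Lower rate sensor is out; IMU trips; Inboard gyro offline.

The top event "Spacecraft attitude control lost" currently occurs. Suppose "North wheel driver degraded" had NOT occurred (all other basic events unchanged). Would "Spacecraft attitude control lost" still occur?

Counterfactual: set "North wheel driver degraded" to not occurred.
Reaction-wheel cluster lost [AND]: Thruster offline=occurs, IMU trips=not, North wheel driver degraded=not → not all inputs occur → does not occur.
Sensor suite inoperative [AND]: North reaction wheel trips=occurs, Star tracker lost=occurs → all inputs occur → occurs.
Backup chain down [OR]: Sensor suite inoperative=occurs, Secondary magnetorquer is out=occurs → at least one input occurs → occurs.
Control loop down [AND]: Reaction-wheel cluster lost=not, Backup chain down=occurs → not all inputs occur → does not occur.
Thruster branch inoperative [OR]: Lower rate sensor is out=not, Outboard propellant valve is down=occurs → at least one input occurs → occurs.
Momentum path unavailable [OR]: Thruster branch inoperative=occurs, Inboard gyro offline=not → at least one input occurs → occurs.
Spacecraft attitude control lost [OR]: Control loop down=not, Momentum path unavailable=occurs → at least one input occurs → occurs.

Yes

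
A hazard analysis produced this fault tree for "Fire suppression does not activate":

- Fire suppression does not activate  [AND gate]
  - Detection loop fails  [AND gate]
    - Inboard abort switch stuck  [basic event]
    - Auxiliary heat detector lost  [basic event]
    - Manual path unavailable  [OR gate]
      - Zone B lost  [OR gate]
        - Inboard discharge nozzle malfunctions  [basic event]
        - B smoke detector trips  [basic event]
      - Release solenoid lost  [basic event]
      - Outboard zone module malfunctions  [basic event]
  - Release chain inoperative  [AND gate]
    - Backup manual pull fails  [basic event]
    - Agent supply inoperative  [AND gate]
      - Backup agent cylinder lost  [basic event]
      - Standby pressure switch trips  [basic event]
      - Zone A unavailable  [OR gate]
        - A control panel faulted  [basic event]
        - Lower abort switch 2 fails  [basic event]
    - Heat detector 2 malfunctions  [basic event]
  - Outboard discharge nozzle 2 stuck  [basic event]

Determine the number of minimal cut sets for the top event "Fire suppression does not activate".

Zone B lost [OR]: union of children's cut sets → 2 cut set(s).
Manual path unavailable [OR]: union of children's cut sets → 4 cut set(s).
Detection loop fails [AND]: one cut set from each child combined → 1 × 1 × 4 = 4 cut set(s).
Zone A unavailable [OR]: union of children's cut sets → 2 cut set(s).
Agent supply inoperative [AND]: one cut set from each child combined → 1 × 1 × 2 = 2 cut set(s).
Release chain inoperative [AND]: one cut set from each child combined → 1 × 2 × 1 = 2 cut set(s).
Fire suppression does not activate [AND]: one cut set from each child combined → 4 × 2 × 1 = 8 cut set(s).
Minimal cut sets: {A control panel faulted, Auxiliary heat detector lost, Backup agent cylinder lost, Backup manual pull fails, Heat detector 2 malfunctions, Inboard abort switch stuck, Inboard discharge nozzle malfunctions, Outboard discharge nozzle 2 stuck, Standby pressure switch trips}; {Auxiliary heat detector lost, Backup agent cylinder lost, Backup manual pull fails, Heat detector 2 malfunctions, Inboard abort switch stuck, Inboard discharge nozzle malfunctions, Lower abort switch 2 fails, Outboard discharge nozzle 2 stuck, Standby pressure switch trips}; {A control panel faulted, Auxiliary heat detector lost, B smoke detector trips, Backup agent cylinder lost, Backup manual pull fails, Heat detector 2 malfunctions, Inboard abort switch stuck, Outboard discharge nozzle 2 stuck, Standby pressure switch trips}; {Auxiliary heat detector lost, B smoke detector trips, Backup agent cylinder lost, Backup manual pull fails, Heat detector 2 malfunctions, Inboard abort switch stuck, Lower abort switch 2 fails, Outboard discharge nozzle 2 stuck, Standby pressure switch trips}; {A control panel faulted, Auxiliary heat detector lost, Backup agent cylinder lost, Backup manual pull fails, Heat detector 2 malfunctions, Inboard abort switch stuck, Outboard discharge nozzle 2 stuck, Release solenoid lost, Standby pressure switch trips}; {Auxiliary heat detector lost, Backup agent cylinder lost, Backup manual pull fails, Heat detector 2 malfunctions, Inboard abort switch stuck, Lower abort switch 2 fails, Outboard discharge nozzle 2 stuck, Release solenoid lost, Standby pressure switch trips}; {A control panel faulted, Auxiliary heat detector lost, Backup agent cylinder lost, Backup manual pull fails, Heat detector 2 malfunctions, Inboard abort switch stuck, Outboard discharge nozzle 2 stuck, Outboard zone module malfunctions, Standby pressure switch trips}; {Auxiliary heat detector lost, Backup agent cylinder lost, Backup manual pull fails, Heat detector 2 malfunctions, Inboard abort switch stuck, Lower abort switch 2 fails, Outboard discharge nozzle 2 stuck, Outboard zone module malfunctions, Standby pressure switch trips}.

8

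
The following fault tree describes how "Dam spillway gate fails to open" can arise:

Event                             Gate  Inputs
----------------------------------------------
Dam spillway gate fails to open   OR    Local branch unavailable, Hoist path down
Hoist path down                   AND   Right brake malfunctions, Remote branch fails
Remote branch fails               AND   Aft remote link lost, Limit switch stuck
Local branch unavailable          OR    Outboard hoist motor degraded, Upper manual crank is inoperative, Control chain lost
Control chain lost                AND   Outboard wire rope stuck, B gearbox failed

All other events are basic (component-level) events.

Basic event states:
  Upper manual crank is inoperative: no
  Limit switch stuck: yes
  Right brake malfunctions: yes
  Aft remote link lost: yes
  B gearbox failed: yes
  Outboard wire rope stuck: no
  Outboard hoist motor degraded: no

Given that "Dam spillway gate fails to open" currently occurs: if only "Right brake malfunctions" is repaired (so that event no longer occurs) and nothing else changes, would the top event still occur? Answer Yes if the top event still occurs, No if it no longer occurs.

No

Counterfactual: set "Right brake malfunctions" to not occurred.
Control chain lost [AND]: Outboard wire rope stuck=not, B gearbox failed=occurs → not all inputs occur → does not occur.
Local branch unavailable [OR]: Outboard hoist motor degraded=not, Upper manual crank is inoperative=not, Control chain lost=not → no input occurs → does not occur.
Remote branch fails [AND]: Aft remote link lost=occurs, Limit switch stuck=occurs → all inputs occur → occurs.
Hoist path down [AND]: Right brake malfunctions=not, Remote branch fails=occurs → not all inputs occur → does not occur.
Dam spillway gate fails to open [OR]: Local branch unavailable=not, Hoist path down=not → no input occurs → does not occur.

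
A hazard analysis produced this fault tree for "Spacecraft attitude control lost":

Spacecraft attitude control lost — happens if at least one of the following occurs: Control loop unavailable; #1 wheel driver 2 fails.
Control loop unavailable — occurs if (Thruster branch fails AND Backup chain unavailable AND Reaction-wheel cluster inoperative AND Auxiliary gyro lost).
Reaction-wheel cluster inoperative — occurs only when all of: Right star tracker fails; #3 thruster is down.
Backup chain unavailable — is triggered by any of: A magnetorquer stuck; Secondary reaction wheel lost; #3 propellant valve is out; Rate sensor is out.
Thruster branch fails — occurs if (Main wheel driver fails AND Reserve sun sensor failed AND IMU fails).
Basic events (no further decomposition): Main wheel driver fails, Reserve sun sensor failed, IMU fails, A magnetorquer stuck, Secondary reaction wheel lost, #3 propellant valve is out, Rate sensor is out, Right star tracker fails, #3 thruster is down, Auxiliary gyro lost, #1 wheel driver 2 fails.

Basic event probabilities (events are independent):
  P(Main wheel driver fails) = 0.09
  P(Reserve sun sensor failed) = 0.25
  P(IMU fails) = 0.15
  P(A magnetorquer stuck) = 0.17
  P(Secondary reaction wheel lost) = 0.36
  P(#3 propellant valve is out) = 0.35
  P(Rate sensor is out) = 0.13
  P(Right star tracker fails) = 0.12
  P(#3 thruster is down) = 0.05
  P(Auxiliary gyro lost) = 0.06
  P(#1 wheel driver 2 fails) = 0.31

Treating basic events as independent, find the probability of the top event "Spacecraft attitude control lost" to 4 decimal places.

P(Thruster branch fails) [AND] = 0.09 × 0.25 × 0.15 = 0.003375
P(Backup chain unavailable) [OR] = 1 − (1−0.17) × (1−0.36) × (1−0.35) × (1−0.13) = 0.699606
P(Reaction-wheel cluster inoperative) [AND] = 0.12 × 0.05 = 0.006000
P(Control loop unavailable) [AND] = 0.003375 × 0.699606 × 0.006000 × 0.06 = 0.000001
P(Spacecraft attitude control lost) [OR] = 1 − (1−0.000001) × (1−0.31) = 0.310001
Rounded to 4 decimal places: P(Spacecraft attitude control lost) ≈ 0.3100.

0.3100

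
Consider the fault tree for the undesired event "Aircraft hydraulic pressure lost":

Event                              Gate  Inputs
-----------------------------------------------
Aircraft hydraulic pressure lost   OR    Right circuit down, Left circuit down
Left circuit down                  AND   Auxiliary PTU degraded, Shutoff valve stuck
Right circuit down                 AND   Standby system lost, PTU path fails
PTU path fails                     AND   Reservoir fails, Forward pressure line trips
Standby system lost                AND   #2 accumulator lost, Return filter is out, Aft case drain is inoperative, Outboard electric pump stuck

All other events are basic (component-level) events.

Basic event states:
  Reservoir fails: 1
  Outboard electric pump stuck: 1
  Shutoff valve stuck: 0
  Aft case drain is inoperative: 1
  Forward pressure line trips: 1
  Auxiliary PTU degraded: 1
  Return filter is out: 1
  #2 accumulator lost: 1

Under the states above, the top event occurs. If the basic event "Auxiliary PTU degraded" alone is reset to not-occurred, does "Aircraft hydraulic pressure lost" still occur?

Yes

Counterfactual: set "Auxiliary PTU degraded" to not occurred.
Standby system lost [AND]: #2 accumulator lost=occurs, Return filter is out=occurs, Aft case drain is inoperative=occurs, Outboard electric pump stuck=occurs → all inputs occur → occurs.
PTU path fails [AND]: Reservoir fails=occurs, Forward pressure line trips=occurs → all inputs occur → occurs.
Right circuit down [AND]: Standby system lost=occurs, PTU path fails=occurs → all inputs occur → occurs.
Left circuit down [AND]: Auxiliary PTU degraded=not, Shutoff valve stuck=not → not all inputs occur → does not occur.
Aircraft hydraulic pressure lost [OR]: Right circuit down=occurs, Left circuit down=not → at least one input occurs → occurs.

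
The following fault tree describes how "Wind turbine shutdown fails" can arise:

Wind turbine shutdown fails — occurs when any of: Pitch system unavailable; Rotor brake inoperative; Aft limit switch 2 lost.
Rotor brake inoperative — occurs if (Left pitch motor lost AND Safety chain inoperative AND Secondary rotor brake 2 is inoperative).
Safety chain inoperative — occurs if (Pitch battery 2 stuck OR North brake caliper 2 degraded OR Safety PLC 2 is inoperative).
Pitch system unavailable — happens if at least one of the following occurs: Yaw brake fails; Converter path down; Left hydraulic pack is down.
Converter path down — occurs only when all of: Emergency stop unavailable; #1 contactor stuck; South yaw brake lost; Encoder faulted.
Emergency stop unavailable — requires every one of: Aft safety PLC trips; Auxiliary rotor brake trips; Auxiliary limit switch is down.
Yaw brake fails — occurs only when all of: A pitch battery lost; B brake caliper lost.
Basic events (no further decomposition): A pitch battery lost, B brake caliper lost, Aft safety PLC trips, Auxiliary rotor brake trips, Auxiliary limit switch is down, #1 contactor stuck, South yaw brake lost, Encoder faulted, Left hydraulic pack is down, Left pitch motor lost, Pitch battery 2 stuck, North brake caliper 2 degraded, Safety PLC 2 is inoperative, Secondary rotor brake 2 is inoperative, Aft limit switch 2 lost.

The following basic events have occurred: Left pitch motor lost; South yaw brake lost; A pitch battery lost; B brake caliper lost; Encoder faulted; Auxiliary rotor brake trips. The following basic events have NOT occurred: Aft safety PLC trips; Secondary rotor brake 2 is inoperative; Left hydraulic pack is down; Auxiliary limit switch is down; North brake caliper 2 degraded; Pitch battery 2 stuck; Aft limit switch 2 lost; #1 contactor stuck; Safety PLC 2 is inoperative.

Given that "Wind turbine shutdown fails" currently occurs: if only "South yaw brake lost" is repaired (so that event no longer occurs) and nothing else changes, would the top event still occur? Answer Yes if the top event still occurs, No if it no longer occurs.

Yes

Counterfactual: set "South yaw brake lost" to not occurred.
Yaw brake fails [AND]: A pitch battery lost=occurs, B brake caliper lost=occurs → all inputs occur → occurs.
Emergency stop unavailable [AND]: Aft safety PLC trips=not, Auxiliary rotor brake trips=occurs, Auxiliary limit switch is down=not → not all inputs occur → does not occur.
Converter path down [AND]: Emergency stop unavailable=not, #1 contactor stuck=not, South yaw brake lost=not, Encoder faulted=occurs → not all inputs occur → does not occur.
Pitch system unavailable [OR]: Yaw brake fails=occurs, Converter path down=not, Left hydraulic pack is down=not → at least one input occurs → occurs.
Safety chain inoperative [OR]: Pitch battery 2 stuck=not, North brake caliper 2 degraded=not, Safety PLC 2 is inoperative=not → no input occurs → does not occur.
Rotor brake inoperative [AND]: Left pitch motor lost=occurs, Safety chain inoperative=not, Secondary rotor brake 2 is inoperative=not → not all inputs occur → does not occur.
Wind turbine shutdown fails [OR]: Pitch system unavailable=occurs, Rotor brake inoperative=not, Aft limit switch 2 lost=not → at least one input occurs → occurs.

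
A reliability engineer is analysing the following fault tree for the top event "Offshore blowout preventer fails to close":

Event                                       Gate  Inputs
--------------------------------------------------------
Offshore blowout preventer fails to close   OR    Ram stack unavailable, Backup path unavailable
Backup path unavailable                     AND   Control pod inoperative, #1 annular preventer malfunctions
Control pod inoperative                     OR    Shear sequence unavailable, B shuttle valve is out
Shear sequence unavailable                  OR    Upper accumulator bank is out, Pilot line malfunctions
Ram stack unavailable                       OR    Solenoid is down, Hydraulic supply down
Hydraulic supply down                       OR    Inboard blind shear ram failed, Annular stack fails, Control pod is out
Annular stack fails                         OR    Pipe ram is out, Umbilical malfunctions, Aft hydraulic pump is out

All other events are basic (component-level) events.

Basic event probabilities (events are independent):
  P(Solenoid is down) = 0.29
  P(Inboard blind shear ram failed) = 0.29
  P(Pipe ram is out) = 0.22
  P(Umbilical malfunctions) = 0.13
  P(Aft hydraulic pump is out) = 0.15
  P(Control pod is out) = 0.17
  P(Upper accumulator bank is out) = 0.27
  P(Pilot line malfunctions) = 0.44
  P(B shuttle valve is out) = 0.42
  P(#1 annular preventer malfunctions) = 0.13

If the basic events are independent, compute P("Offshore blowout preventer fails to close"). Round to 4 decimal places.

P(Annular stack fails) [OR] = 1 − (1−0.22) × (1−0.13) × (1−0.15) = 0.423190
P(Hydraulic supply down) [OR] = 1 − (1−0.29) × (1−0.423190) × (1−0.17) = 0.660086
P(Ram stack unavailable) [OR] = 1 − (1−0.29) × (1−0.660086) = 0.758661
P(Shear sequence unavailable) [OR] = 1 − (1−0.27) × (1−0.44) = 0.591200
P(Control pod inoperative) [OR] = 1 − (1−0.591200) × (1−0.42) = 0.762896
P(Backup path unavailable) [AND] = 0.762896 × 0.13 = 0.099176
P(Offshore blowout preventer fails to close) [OR] = 1 − (1−0.758661) × (1−0.099176) = 0.782596
Rounded to 4 decimal places: P(Offshore blowout preventer fails to close) ≈ 0.7826.

0.7826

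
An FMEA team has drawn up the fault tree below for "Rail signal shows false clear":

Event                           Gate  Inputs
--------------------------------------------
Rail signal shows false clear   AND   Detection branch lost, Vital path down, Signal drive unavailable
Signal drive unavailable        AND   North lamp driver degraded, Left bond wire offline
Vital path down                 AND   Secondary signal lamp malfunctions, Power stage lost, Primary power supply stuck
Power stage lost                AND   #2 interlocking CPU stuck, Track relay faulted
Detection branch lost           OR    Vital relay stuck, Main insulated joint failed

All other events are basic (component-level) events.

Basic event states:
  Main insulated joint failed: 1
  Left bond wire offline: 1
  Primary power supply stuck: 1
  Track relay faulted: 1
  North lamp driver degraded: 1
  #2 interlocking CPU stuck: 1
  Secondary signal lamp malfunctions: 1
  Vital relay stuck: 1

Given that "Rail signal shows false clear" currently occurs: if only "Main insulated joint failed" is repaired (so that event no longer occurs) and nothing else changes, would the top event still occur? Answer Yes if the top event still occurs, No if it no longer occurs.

Counterfactual: set "Main insulated joint failed" to not occurred.
Detection branch lost [OR]: Vital relay stuck=occurs, Main insulated joint failed=not → at least one input occurs → occurs.
Power stage lost [AND]: #2 interlocking CPU stuck=occurs, Track relay faulted=occurs → all inputs occur → occurs.
Vital path down [AND]: Secondary signal lamp malfunctions=occurs, Power stage lost=occurs, Primary power supply stuck=occurs → all inputs occur → occurs.
Signal drive unavailable [AND]: North lamp driver degraded=occurs, Left bond wire offline=occurs → all inputs occur → occurs.
Rail signal shows false clear [AND]: Detection branch lost=occurs, Vital path down=occurs, Signal drive unavailable=occurs → all inputs occur → occurs.

Yes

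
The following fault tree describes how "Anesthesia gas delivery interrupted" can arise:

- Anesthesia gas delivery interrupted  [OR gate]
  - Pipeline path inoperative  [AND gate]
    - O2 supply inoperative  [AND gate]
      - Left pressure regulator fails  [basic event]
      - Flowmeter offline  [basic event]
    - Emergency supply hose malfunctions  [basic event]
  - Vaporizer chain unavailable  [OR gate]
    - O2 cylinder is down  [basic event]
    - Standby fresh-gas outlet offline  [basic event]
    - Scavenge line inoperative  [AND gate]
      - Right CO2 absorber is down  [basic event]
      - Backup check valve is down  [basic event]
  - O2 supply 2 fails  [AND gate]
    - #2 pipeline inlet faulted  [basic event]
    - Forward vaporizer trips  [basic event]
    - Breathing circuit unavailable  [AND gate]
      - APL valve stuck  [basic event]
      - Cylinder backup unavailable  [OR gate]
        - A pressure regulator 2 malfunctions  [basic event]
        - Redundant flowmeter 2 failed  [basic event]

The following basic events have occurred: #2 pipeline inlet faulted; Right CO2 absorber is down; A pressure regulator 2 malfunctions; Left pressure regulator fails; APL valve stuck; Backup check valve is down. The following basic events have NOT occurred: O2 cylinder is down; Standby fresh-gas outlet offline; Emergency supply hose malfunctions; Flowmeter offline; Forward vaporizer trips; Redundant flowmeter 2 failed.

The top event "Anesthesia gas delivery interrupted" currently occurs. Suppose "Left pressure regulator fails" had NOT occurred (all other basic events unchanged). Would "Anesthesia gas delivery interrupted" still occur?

Counterfactual: set "Left pressure regulator fails" to not occurred.
O2 supply inoperative [AND]: Left pressure regulator fails=not, Flowmeter offline=not → not all inputs occur → does not occur.
Pipeline path inoperative [AND]: O2 supply inoperative=not, Emergency supply hose malfunctions=not → not all inputs occur → does not occur.
Scavenge line inoperative [AND]: Right CO2 absorber is down=occurs, Backup check valve is down=occurs → all inputs occur → occurs.
Vaporizer chain unavailable [OR]: O2 cylinder is down=not, Standby fresh-gas outlet offline=not, Scavenge line inoperative=occurs → at least one input occurs → occurs.
Cylinder backup unavailable [OR]: A pressure regulator 2 malfunctions=occurs, Redundant flowmeter 2 failed=not → at least one input occurs → occurs.
Breathing circuit unavailable [AND]: APL valve stuck=occurs, Cylinder backup unavailable=occurs → all inputs occur → occurs.
O2 supply 2 fails [AND]: #2 pipeline inlet faulted=occurs, Forward vaporizer trips=not, Breathing circuit unavailable=occurs → not all inputs occur → does not occur.
Anesthesia gas delivery interrupted [OR]: Pipeline path inoperative=not, Vaporizer chain unavailable=occurs, O2 supply 2 fails=not → at least one input occurs → occurs.

Yes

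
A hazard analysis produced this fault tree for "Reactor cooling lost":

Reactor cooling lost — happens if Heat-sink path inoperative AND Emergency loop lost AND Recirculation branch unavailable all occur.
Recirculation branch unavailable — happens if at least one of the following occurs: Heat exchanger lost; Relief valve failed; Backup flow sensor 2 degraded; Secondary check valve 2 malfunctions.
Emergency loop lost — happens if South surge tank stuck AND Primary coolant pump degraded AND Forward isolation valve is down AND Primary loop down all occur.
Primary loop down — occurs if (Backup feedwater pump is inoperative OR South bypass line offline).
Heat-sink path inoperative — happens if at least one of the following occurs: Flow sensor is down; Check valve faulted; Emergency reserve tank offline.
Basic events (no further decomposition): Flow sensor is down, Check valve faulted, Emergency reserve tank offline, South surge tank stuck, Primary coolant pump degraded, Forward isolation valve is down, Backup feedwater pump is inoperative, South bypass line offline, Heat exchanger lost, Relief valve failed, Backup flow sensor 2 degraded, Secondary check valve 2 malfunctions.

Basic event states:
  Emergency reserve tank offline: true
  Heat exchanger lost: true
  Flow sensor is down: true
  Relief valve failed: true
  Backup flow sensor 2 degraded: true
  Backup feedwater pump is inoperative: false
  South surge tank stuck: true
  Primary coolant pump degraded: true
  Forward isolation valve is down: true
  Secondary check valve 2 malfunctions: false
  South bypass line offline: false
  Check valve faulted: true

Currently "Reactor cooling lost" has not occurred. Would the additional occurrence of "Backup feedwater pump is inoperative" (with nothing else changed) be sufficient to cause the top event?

Counterfactual: set "Backup feedwater pump is inoperative" to occurred.
Heat-sink path inoperative [OR]: Flow sensor is down=occurs, Check valve faulted=occurs, Emergency reserve tank offline=occurs → at least one input occurs → occurs.
Primary loop down [OR]: Backup feedwater pump is inoperative=occurs, South bypass line offline=not → at least one input occurs → occurs.
Emergency loop lost [AND]: South surge tank stuck=occurs, Primary coolant pump degraded=occurs, Forward isolation valve is down=occurs, Primary loop down=occurs → all inputs occur → occurs.
Recirculation branch unavailable [OR]: Heat exchanger lost=occurs, Relief valve failed=occurs, Backup flow sensor 2 degraded=occurs, Secondary check valve 2 malfunctions=not → at least one input occurs → occurs.
Reactor cooling lost [AND]: Heat-sink path inoperative=occurs, Emergency loop lost=occurs, Recirculation branch unavailable=occurs → all inputs occur → occurs.

Yes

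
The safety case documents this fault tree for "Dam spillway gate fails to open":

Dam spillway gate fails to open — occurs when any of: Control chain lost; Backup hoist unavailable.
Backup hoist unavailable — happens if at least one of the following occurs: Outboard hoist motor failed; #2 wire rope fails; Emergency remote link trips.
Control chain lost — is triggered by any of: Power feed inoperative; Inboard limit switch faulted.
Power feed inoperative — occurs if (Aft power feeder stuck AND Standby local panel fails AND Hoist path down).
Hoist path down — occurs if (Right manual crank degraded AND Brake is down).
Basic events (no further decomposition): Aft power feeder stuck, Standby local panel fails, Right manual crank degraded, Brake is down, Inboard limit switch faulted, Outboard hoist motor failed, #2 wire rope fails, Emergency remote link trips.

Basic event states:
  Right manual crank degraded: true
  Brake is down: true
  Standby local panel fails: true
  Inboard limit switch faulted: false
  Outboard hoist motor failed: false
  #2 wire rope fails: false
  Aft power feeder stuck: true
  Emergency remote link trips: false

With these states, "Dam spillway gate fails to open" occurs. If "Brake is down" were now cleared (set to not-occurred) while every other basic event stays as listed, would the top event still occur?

No

Counterfactual: set "Brake is down" to not occurred.
Hoist path down [AND]: Right manual crank degraded=occurs, Brake is down=not → not all inputs occur → does not occur.
Power feed inoperative [AND]: Aft power feeder stuck=occurs, Standby local panel fails=occurs, Hoist path down=not → not all inputs occur → does not occur.
Control chain lost [OR]: Power feed inoperative=not, Inboard limit switch faulted=not → no input occurs → does not occur.
Backup hoist unavailable [OR]: Outboard hoist motor failed=not, #2 wire rope fails=not, Emergency remote link trips=not → no input occurs → does not occur.
Dam spillway gate fails to open [OR]: Control chain lost=not, Backup hoist unavailable=not → no input occurs → does not occur.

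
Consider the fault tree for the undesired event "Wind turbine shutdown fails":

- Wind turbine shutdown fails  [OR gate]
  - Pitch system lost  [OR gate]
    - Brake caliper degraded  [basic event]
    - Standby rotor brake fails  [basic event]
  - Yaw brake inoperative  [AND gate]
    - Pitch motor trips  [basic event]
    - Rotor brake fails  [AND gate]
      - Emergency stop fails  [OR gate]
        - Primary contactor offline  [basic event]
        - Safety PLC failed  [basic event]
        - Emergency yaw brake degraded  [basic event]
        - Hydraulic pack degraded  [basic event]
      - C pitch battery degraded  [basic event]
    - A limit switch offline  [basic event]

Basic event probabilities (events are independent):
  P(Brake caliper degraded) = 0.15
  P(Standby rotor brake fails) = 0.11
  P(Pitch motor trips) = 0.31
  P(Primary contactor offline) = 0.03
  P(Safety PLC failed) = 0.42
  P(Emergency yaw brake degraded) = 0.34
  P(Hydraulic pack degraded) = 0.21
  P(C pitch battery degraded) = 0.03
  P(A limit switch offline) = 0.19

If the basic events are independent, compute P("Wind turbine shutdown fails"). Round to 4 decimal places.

0.2444

P(Pitch system lost) [OR] = 1 − (1−0.15) × (1−0.11) = 0.243500
P(Emergency stop fails) [OR] = 1 − (1−0.03) × (1−0.42) × (1−0.34) × (1−0.21) = 0.706660
P(Rotor brake fails) [AND] = 0.706660 × 0.03 = 0.021200
P(Yaw brake inoperative) [AND] = 0.31 × 0.021200 × 0.19 = 0.001249
P(Wind turbine shutdown fails) [OR] = 1 − (1−0.243500) × (1−0.001249) = 0.244445
Rounded to 4 decimal places: P(Wind turbine shutdown fails) ≈ 0.2444.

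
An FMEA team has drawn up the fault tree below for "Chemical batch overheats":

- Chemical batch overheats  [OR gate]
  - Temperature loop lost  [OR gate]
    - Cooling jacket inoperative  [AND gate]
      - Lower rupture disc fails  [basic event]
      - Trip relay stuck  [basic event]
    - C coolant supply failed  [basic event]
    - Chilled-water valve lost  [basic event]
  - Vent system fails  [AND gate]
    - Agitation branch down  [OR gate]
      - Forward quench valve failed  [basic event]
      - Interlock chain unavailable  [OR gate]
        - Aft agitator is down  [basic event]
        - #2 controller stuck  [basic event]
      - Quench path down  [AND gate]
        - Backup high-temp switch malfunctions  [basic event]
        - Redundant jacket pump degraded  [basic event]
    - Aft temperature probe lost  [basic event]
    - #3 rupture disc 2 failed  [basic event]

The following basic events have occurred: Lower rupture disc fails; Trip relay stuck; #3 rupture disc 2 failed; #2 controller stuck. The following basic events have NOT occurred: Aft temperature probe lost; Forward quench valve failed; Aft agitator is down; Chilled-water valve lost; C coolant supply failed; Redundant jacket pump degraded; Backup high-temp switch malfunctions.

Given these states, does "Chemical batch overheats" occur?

Cooling jacket inoperative [AND]: Lower rupture disc fails=occurs, Trip relay stuck=occurs → all inputs occur → occurs.
Temperature loop lost [OR]: Cooling jacket inoperative=occurs, C coolant supply failed=not, Chilled-water valve lost=not → at least one input occurs → occurs.
Interlock chain unavailable [OR]: Aft agitator is down=not, #2 controller stuck=occurs → at least one input occurs → occurs.
Quench path down [AND]: Backup high-temp switch malfunctions=not, Redundant jacket pump degraded=not → not all inputs occur → does not occur.
Agitation branch down [OR]: Forward quench valve failed=not, Interlock chain unavailable=occurs, Quench path down=not → at least one input occurs → occurs.
Vent system fails [AND]: Agitation branch down=occurs, Aft temperature probe lost=not, #3 rupture disc 2 failed=occurs → not all inputs occur → does not occur.
Chemical batch overheats [OR]: Temperature loop lost=occurs, Vent system fails=not → at least one input occurs → occurs.

Yes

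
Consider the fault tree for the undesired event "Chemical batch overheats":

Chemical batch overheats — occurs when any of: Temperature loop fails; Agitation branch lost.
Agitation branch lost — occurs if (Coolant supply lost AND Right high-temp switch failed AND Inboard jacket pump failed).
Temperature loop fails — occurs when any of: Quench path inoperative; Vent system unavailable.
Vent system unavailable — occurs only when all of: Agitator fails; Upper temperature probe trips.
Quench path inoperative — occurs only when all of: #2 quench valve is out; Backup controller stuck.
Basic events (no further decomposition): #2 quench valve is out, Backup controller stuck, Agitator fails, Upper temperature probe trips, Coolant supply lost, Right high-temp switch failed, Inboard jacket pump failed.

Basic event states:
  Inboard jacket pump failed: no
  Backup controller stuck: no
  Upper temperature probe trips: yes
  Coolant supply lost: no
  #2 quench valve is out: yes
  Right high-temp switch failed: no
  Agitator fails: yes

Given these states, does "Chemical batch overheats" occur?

Quench path inoperative [AND]: #2 quench valve is out=occurs, Backup controller stuck=not → not all inputs occur → does not occur.
Vent system unavailable [AND]: Agitator fails=occurs, Upper temperature probe trips=occurs → all inputs occur → occurs.
Temperature loop fails [OR]: Quench path inoperative=not, Vent system unavailable=occurs → at least one input occurs → occurs.
Agitation branch lost [AND]: Coolant supply lost=not, Right high-temp switch failed=not, Inboard jacket pump failed=not → not all inputs occur → does not occur.
Chemical batch overheats [OR]: Temperature loop fails=occurs, Agitation branch lost=not → at least one input occurs → occurs.

Yes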